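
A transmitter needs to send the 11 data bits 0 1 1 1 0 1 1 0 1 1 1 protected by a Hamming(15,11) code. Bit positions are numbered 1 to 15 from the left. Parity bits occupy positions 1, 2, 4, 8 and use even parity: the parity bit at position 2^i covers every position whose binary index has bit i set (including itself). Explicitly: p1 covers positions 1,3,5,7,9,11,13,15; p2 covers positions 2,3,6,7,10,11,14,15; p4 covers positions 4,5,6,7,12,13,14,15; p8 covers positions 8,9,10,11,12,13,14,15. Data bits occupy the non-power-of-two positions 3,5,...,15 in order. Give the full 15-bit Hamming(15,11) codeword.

Place data bits at non-power-of-two positions: b3=0, b5=1, b6=1, b7=1, b9=0, b10=1, b11=1, b12=0, b13=1, b14=1, b15=1.
p1 = XOR of data positions {3,5,7,9,11,13,15} = 0⊕1⊕1⊕0⊕1⊕1⊕1 = 1
p2 = XOR of data positions {3,6,7,10,11,14,15} = 0⊕1⊕1⊕1⊕1⊕1⊕1 = 0
p4 = XOR of data positions {5,6,7,12,13,14,15} = 1⊕1⊕1⊕0⊕1⊕1⊕1 = 0
p8 = XOR of data positions {9,10,11,12,13,14,15} = 0⊕1⊕1⊕0⊕1⊕1⊕1 = 1
Codeword b1..b15 = 100011110110111

100011110110111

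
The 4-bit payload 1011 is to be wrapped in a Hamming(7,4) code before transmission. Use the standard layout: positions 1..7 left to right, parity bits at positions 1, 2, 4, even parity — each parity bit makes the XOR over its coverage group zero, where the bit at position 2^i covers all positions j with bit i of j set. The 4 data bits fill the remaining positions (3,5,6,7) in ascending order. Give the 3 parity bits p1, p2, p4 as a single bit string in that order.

010

Place data bits at non-power-of-two positions: b3=1, b5=0, b6=1, b7=1.
p1 = XOR of data positions {3,5,7} = 1⊕0⊕1 = 0
p2 = XOR of data positions {3,6,7} = 1⊕1⊕1 = 1
p4 = XOR of data positions {5,6,7} = 0⊕1⊕1 = 0
Parity bits p1,p2,p4 = 010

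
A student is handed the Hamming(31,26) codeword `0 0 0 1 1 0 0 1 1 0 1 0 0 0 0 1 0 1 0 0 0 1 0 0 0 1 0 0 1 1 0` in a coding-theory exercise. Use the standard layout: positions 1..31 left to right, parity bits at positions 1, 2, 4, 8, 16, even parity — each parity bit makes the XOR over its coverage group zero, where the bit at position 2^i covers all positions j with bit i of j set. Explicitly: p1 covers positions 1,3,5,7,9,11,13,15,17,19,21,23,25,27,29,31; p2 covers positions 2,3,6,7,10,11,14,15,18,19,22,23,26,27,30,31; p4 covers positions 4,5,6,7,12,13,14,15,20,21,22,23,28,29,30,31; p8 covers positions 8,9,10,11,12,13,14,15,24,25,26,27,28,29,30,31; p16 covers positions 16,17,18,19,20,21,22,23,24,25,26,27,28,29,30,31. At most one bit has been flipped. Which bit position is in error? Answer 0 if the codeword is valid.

6

s1: b1⊕b3⊕b5⊕b7⊕b9⊕b11⊕b13⊕b15⊕b17⊕b19⊕b21⊕b23⊕b25⊕b27⊕b29⊕b31 = 0⊕0⊕1⊕0⊕1⊕1⊕0⊕0⊕0⊕0⊕0⊕0⊕0⊕0⊕1⊕0 = 0
s2: b2⊕b3⊕b6⊕b7⊕b10⊕b11⊕b14⊕b15⊕b18⊕b19⊕b22⊕b23⊕b26⊕b27⊕b30⊕b31 = 0⊕0⊕0⊕0⊕0⊕1⊕0⊕0⊕1⊕0⊕1⊕0⊕1⊕0⊕1⊕0 = 1
s4: b4⊕b5⊕b6⊕b7⊕b12⊕b13⊕b14⊕b15⊕b20⊕b21⊕b22⊕b23⊕b28⊕b29⊕b30⊕b31 = 1⊕1⊕0⊕0⊕0⊕0⊕0⊕0⊕0⊕0⊕1⊕0⊕0⊕1⊕1⊕0 = 1
s8: b8⊕b9⊕b10⊕b11⊕b12⊕b13⊕b14⊕b15⊕b24⊕b25⊕b26⊕b27⊕b28⊕b29⊕b30⊕b31 = 1⊕1⊕0⊕1⊕0⊕0⊕0⊕0⊕0⊕0⊕1⊕0⊕0⊕1⊕1⊕0 = 0
s16: b16⊕b17⊕b18⊕b19⊕b20⊕b21⊕b22⊕b23⊕b24⊕b25⊕b26⊕b27⊕b28⊕b29⊕b30⊕b31 = 1⊕0⊕1⊕0⊕0⊕0⊕1⊕0⊕0⊕0⊕1⊕0⊕0⊕1⊕1⊕0 = 0
Syndrome (s16...s1) = 00110 → position 6.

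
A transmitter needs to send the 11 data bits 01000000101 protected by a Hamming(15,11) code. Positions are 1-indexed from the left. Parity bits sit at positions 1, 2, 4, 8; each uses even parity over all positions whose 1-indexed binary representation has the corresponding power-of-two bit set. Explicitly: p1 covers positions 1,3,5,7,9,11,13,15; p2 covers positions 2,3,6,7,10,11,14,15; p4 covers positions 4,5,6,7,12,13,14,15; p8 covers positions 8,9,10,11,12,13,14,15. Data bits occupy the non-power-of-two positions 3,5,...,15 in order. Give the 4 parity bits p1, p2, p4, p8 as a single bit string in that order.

1110

Place data bits at non-power-of-two positions: b3=0, b5=1, b6=0, b7=0, b9=0, b10=0, b11=0, b12=0, b13=1, b14=0, b15=1.
p1 = XOR of data positions {3,5,7,9,11,13,15} = 0⊕1⊕0⊕0⊕0⊕1⊕1 = 1
p2 = XOR of data positions {3,6,7,10,11,14,15} = 0⊕0⊕0⊕0⊕0⊕0⊕1 = 1
p4 = XOR of data positions {5,6,7,12,13,14,15} = 1⊕0⊕0⊕0⊕1⊕0⊕1 = 1
p8 = XOR of data positions {9,10,11,12,13,14,15} = 0⊕0⊕0⊕0⊕1⊕0⊕1 = 0
Parity bits p1,p2,p4,p8 = 1110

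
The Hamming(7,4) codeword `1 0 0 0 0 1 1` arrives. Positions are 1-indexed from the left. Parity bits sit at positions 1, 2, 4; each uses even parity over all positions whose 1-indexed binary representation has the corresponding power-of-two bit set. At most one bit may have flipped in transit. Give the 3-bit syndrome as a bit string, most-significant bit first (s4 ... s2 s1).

s1: b1⊕b3⊕b5⊕b7 = 1⊕0⊕0⊕1 = 0
s2: b2⊕b3⊕b6⊕b7 = 0⊕0⊕1⊕1 = 0
s4: b4⊕b5⊕b6⊕b7 = 0⊕0⊕1⊕1 = 0
Syndrome (s4...s1) = 000 → position 0 (no error).

000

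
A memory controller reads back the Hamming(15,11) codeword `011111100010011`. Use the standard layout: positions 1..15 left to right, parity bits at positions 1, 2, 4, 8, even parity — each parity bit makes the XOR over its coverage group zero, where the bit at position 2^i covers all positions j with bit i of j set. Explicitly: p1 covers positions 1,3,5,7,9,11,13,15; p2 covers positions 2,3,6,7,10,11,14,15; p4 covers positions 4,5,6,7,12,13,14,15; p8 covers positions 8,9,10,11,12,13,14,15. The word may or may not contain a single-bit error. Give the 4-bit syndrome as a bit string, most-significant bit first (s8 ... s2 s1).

s1: b1⊕b3⊕b5⊕b7⊕b9⊕b11⊕b13⊕b15 = 0⊕1⊕1⊕1⊕0⊕1⊕0⊕1 = 1
s2: b2⊕b3⊕b6⊕b7⊕b10⊕b11⊕b14⊕b15 = 1⊕1⊕1⊕1⊕0⊕1⊕1⊕1 = 1
s4: b4⊕b5⊕b6⊕b7⊕b12⊕b13⊕b14⊕b15 = 1⊕1⊕1⊕1⊕0⊕0⊕1⊕1 = 0
s8: b8⊕b9⊕b10⊕b11⊕b12⊕b13⊕b14⊕b15 = 0⊕0⊕0⊕1⊕0⊕0⊕1⊕1 = 1
Syndrome (s8...s1) = 1011 → position 11.

1011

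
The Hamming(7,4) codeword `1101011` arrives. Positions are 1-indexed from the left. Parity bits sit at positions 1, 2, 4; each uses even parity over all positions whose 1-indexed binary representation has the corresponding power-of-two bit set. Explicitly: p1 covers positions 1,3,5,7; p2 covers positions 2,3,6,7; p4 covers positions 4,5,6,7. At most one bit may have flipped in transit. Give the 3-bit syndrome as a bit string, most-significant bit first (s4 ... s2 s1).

110

s1: b1⊕b3⊕b5⊕b7 = 1⊕0⊕0⊕1 = 0
s2: b2⊕b3⊕b6⊕b7 = 1⊕0⊕1⊕1 = 1
s4: b4⊕b5⊕b6⊕b7 = 1⊕0⊕1⊕1 = 1
Syndrome (s4...s1) = 110 → position 6.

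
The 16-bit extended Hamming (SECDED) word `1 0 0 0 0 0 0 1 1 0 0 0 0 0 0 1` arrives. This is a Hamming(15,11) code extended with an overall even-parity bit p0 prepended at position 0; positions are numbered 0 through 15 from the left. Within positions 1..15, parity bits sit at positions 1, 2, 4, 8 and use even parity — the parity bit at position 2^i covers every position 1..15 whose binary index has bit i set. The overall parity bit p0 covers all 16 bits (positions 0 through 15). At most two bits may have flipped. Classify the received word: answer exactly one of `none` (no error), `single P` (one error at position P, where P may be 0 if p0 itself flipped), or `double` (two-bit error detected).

s1: b1⊕b3⊕b5⊕b7⊕b9⊕b11⊕b13⊕b15 = 0⊕0⊕0⊕1⊕0⊕0⊕0⊕1 = 0
s2: b2⊕b3⊕b6⊕b7⊕b10⊕b11⊕b14⊕b15 = 0⊕0⊕0⊕1⊕0⊕0⊕0⊕1 = 0
s4: b4⊕b5⊕b6⊕b7⊕b12⊕b13⊕b14⊕b15 = 0⊕0⊕0⊕1⊕0⊕0⊕0⊕1 = 0
s8: b8⊕b9⊕b10⊕b11⊕b12⊕b13⊕b14⊕b15 = 1⊕0⊕0⊕0⊕0⊕0⊕0⊕1 = 0
Syndrome (s8...s1) = 0000 → position 0 (no error).
Overall parity (XOR of all 16 bits, including p0): 1⊕0⊕0⊕0⊕0⊕0⊕0⊕1⊕1⊕0⊕0⊕0⊕0⊕0⊕0⊕1 = 0
Overall=0, syndrome position=0 → no error.

none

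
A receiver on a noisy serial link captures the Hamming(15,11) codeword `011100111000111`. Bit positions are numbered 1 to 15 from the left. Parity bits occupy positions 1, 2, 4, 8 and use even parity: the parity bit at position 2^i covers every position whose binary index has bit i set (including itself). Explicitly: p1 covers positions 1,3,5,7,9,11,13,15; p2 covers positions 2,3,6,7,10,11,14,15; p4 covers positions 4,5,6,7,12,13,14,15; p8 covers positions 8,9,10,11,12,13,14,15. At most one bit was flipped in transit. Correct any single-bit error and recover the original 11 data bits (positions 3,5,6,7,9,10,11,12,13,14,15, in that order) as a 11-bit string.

s1: b1⊕b3⊕b5⊕b7⊕b9⊕b11⊕b13⊕b15 = 0⊕1⊕0⊕1⊕1⊕0⊕1⊕1 = 1
s2: b2⊕b3⊕b6⊕b7⊕b10⊕b11⊕b14⊕b15 = 1⊕1⊕0⊕1⊕0⊕0⊕1⊕1 = 1
s4: b4⊕b5⊕b6⊕b7⊕b12⊕b13⊕b14⊕b15 = 1⊕0⊕0⊕1⊕0⊕1⊕1⊕1 = 1
s8: b8⊕b9⊕b10⊕b11⊕b12⊕b13⊕b14⊕b15 = 1⊕1⊕0⊕0⊕0⊕1⊕1⊕1 = 1
Syndrome (s8...s1) = 1111 → position 15.
Flip bit 15: corrected codeword = 011100111000110
Data bits at positions 3,5,6,7,9,10,11,12,13,14,15: 10011000110

10011000110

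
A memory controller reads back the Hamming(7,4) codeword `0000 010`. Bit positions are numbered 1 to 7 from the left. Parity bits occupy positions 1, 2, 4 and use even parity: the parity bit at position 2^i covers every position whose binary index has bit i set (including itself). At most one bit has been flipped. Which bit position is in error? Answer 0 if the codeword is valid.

s1: b1⊕b3⊕b5⊕b7 = 0⊕0⊕0⊕0 = 0
s2: b2⊕b3⊕b6⊕b7 = 0⊕0⊕1⊕0 = 1
s4: b4⊕b5⊕b6⊕b7 = 0⊕0⊕1⊕0 = 1
Syndrome (s4...s1) = 110 → position 6.

6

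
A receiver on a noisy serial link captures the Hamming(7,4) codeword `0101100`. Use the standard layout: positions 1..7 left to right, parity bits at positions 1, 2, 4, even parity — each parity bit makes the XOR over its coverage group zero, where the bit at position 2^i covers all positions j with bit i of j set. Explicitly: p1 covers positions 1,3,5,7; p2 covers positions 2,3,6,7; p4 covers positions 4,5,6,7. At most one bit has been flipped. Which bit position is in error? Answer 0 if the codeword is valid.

s1: b1⊕b3⊕b5⊕b7 = 0⊕0⊕1⊕0 = 1
s2: b2⊕b3⊕b6⊕b7 = 1⊕0⊕0⊕0 = 1
s4: b4⊕b5⊕b6⊕b7 = 1⊕1⊕0⊕0 = 0
Syndrome (s4...s1) = 011 → position 3.

3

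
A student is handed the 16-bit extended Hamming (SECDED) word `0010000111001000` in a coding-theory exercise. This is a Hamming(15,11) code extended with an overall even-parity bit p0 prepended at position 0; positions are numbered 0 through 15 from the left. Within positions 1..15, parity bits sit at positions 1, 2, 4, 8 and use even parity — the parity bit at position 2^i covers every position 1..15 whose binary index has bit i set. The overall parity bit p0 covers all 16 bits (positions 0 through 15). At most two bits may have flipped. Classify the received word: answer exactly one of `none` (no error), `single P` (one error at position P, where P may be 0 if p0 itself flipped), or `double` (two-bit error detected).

s1: b1⊕b3⊕b5⊕b7⊕b9⊕b11⊕b13⊕b15 = 0⊕0⊕0⊕1⊕1⊕0⊕0⊕0 = 0
s2: b2⊕b3⊕b6⊕b7⊕b10⊕b11⊕b14⊕b15 = 1⊕0⊕0⊕1⊕0⊕0⊕0⊕0 = 0
s4: b4⊕b5⊕b6⊕b7⊕b12⊕b13⊕b14⊕b15 = 0⊕0⊕0⊕1⊕1⊕0⊕0⊕0 = 0
s8: b8⊕b9⊕b10⊕b11⊕b12⊕b13⊕b14⊕b15 = 1⊕1⊕0⊕0⊕1⊕0⊕0⊕0 = 1
Syndrome (s8...s1) = 1000 → position 8.
Overall parity (XOR of all 16 bits, including p0): 0⊕0⊕1⊕0⊕0⊕0⊕0⊕1⊕1⊕1⊕0⊕0⊕1⊕0⊕0⊕0 = 1
Overall=1, syndrome position=8 → single-bit error at position 8.

single 8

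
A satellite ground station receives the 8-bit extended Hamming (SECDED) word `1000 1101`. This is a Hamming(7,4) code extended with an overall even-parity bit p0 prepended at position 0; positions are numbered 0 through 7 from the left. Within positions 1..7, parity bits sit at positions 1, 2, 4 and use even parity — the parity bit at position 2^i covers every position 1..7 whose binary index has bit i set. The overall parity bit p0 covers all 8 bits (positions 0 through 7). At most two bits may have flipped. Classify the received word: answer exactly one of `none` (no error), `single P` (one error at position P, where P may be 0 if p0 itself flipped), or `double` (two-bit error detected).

s1: b1⊕b3⊕b5⊕b7 = 0⊕0⊕1⊕1 = 0
s2: b2⊕b3⊕b6⊕b7 = 0⊕0⊕0⊕1 = 1
s4: b4⊕b5⊕b6⊕b7 = 1⊕1⊕0⊕1 = 1
Syndrome (s4...s1) = 110 → position 6.
Overall parity (XOR of all 8 bits, including p0): 1⊕0⊕0⊕0⊕1⊕1⊕0⊕1 = 0
Overall=0, syndrome position=6 → double-bit error detected (uncorrectable).

double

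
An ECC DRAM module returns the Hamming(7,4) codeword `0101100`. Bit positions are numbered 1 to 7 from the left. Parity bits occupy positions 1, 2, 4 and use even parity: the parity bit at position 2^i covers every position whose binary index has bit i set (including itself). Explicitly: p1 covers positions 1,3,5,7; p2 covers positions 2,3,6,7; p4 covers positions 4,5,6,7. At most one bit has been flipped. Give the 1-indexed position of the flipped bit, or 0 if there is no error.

s1: b1⊕b3⊕b5⊕b7 = 0⊕0⊕1⊕0 = 1
s2: b2⊕b3⊕b6⊕b7 = 1⊕0⊕0⊕0 = 1
s4: b4⊕b5⊕b6⊕b7 = 1⊕1⊕0⊕0 = 0
Syndrome (s4...s1) = 011 → position 3.

3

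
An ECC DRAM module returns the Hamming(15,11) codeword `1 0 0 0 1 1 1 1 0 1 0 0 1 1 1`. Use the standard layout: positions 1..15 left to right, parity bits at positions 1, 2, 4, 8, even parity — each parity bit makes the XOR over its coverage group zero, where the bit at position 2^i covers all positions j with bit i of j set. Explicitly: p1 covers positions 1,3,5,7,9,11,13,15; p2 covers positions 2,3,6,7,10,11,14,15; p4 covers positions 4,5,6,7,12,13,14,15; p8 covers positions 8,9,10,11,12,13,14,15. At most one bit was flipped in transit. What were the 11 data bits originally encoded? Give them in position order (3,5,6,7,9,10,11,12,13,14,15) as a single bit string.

s1: b1⊕b3⊕b5⊕b7⊕b9⊕b11⊕b13⊕b15 = 1⊕0⊕1⊕1⊕0⊕0⊕1⊕1 = 1
s2: b2⊕b3⊕b6⊕b7⊕b10⊕b11⊕b14⊕b15 = 0⊕0⊕1⊕1⊕1⊕0⊕1⊕1 = 1
s4: b4⊕b5⊕b6⊕b7⊕b12⊕b13⊕b14⊕b15 = 0⊕1⊕1⊕1⊕0⊕1⊕1⊕1 = 0
s8: b8⊕b9⊕b10⊕b11⊕b12⊕b13⊕b14⊕b15 = 1⊕0⊕1⊕0⊕0⊕1⊕1⊕1 = 1
Syndrome (s8...s1) = 1011 → position 11.
Flip bit 11: corrected codeword = 100011110110111
Data bits at positions 3,5,6,7,9,10,11,12,13,14,15: 01110110111

01110110111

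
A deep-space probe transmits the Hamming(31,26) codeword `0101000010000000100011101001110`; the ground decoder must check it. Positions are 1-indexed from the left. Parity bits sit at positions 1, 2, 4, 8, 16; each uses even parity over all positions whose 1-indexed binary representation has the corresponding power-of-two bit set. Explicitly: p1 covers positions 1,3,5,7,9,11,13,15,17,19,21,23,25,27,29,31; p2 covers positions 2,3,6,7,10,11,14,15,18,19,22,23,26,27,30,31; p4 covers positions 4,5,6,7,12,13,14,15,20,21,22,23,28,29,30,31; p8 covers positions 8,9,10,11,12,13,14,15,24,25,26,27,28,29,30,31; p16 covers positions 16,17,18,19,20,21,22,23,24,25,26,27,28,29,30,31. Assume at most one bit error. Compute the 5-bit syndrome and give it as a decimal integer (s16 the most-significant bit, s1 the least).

12

s1: b1⊕b3⊕b5⊕b7⊕b9⊕b11⊕b13⊕b15⊕b17⊕b19⊕b21⊕b23⊕b25⊕b27⊕b29⊕b31 = 0⊕0⊕0⊕0⊕1⊕0⊕0⊕0⊕1⊕0⊕1⊕1⊕1⊕0⊕1⊕0 = 0
s2: b2⊕b3⊕b6⊕b7⊕b10⊕b11⊕b14⊕b15⊕b18⊕b19⊕b22⊕b23⊕b26⊕b27⊕b30⊕b31 = 1⊕0⊕0⊕0⊕0⊕0⊕0⊕0⊕0⊕0⊕1⊕1⊕0⊕0⊕1⊕0 = 0
s4: b4⊕b5⊕b6⊕b7⊕b12⊕b13⊕b14⊕b15⊕b20⊕b21⊕b22⊕b23⊕b28⊕b29⊕b30⊕b31 = 1⊕0⊕0⊕0⊕0⊕0⊕0⊕0⊕0⊕1⊕1⊕1⊕1⊕1⊕1⊕0 = 1
s8: b8⊕b9⊕b10⊕b11⊕b12⊕b13⊕b14⊕b15⊕b24⊕b25⊕b26⊕b27⊕b28⊕b29⊕b30⊕b31 = 0⊕1⊕0⊕0⊕0⊕0⊕0⊕0⊕0⊕1⊕0⊕0⊕1⊕1⊕1⊕0 = 1
s16: b16⊕b17⊕b18⊕b19⊕b20⊕b21⊕b22⊕b23⊕b24⊕b25⊕b26⊕b27⊕b28⊕b29⊕b30⊕b31 = 0⊕1⊕0⊕0⊕0⊕1⊕1⊕1⊕0⊕1⊕0⊕0⊕1⊕1⊕1⊕0 = 0
Syndrome (s16...s1) = 01100 → position 12.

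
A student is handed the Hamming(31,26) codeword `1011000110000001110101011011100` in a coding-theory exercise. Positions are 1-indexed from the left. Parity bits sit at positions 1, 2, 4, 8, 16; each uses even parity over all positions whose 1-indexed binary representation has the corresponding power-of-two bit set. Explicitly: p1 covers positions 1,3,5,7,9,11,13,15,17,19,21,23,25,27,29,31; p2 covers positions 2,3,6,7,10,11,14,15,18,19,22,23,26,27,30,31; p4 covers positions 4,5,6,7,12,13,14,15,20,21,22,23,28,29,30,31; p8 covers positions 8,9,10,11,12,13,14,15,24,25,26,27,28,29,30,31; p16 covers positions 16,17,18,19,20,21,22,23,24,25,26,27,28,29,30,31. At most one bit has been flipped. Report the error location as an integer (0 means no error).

13

s1: b1⊕b3⊕b5⊕b7⊕b9⊕b11⊕b13⊕b15⊕b17⊕b19⊕b21⊕b23⊕b25⊕b27⊕b29⊕b31 = 1⊕1⊕0⊕0⊕1⊕0⊕0⊕0⊕1⊕0⊕0⊕0⊕1⊕1⊕1⊕0 = 1
s2: b2⊕b3⊕b6⊕b7⊕b10⊕b11⊕b14⊕b15⊕b18⊕b19⊕b22⊕b23⊕b26⊕b27⊕b30⊕b31 = 0⊕1⊕0⊕0⊕0⊕0⊕0⊕0⊕1⊕0⊕1⊕0⊕0⊕1⊕0⊕0 = 0
s4: b4⊕b5⊕b6⊕b7⊕b12⊕b13⊕b14⊕b15⊕b20⊕b21⊕b22⊕b23⊕b28⊕b29⊕b30⊕b31 = 1⊕0⊕0⊕0⊕0⊕0⊕0⊕0⊕1⊕0⊕1⊕0⊕1⊕1⊕0⊕0 = 1
s8: b8⊕b9⊕b10⊕b11⊕b12⊕b13⊕b14⊕b15⊕b24⊕b25⊕b26⊕b27⊕b28⊕b29⊕b30⊕b31 = 1⊕1⊕0⊕0⊕0⊕0⊕0⊕0⊕1⊕1⊕0⊕1⊕1⊕1⊕0⊕0 = 1
s16: b16⊕b17⊕b18⊕b19⊕b20⊕b21⊕b22⊕b23⊕b24⊕b25⊕b26⊕b27⊕b28⊕b29⊕b30⊕b31 = 1⊕1⊕1⊕0⊕1⊕0⊕1⊕0⊕1⊕1⊕0⊕1⊕1⊕1⊕0⊕0 = 0
Syndrome (s16...s1) = 01101 → position 13.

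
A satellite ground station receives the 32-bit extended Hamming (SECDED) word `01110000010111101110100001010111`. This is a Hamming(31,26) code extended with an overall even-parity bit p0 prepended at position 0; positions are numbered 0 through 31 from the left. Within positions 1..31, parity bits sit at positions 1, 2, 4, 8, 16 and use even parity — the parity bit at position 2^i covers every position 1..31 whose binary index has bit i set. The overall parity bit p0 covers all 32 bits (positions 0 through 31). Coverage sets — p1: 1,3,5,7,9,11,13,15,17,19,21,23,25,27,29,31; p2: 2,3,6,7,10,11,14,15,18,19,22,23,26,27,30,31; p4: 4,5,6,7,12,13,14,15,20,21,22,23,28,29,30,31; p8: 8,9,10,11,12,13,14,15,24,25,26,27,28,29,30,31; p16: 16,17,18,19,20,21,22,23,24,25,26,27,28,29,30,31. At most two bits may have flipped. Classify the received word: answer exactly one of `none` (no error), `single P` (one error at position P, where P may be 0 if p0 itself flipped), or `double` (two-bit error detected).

single 20

s1: b1⊕b3⊕b5⊕b7⊕b9⊕b11⊕b13⊕b15⊕b17⊕b19⊕b21⊕b23⊕b25⊕b27⊕b29⊕b31 = 1⊕1⊕0⊕0⊕1⊕1⊕1⊕0⊕1⊕0⊕0⊕0⊕1⊕1⊕1⊕1 = 0
s2: b2⊕b3⊕b6⊕b7⊕b10⊕b11⊕b14⊕b15⊕b18⊕b19⊕b22⊕b23⊕b26⊕b27⊕b30⊕b31 = 1⊕1⊕0⊕0⊕0⊕1⊕1⊕0⊕1⊕0⊕0⊕0⊕0⊕1⊕1⊕1 = 0
s4: b4⊕b5⊕b6⊕b7⊕b12⊕b13⊕b14⊕b15⊕b20⊕b21⊕b22⊕b23⊕b28⊕b29⊕b30⊕b31 = 0⊕0⊕0⊕0⊕1⊕1⊕1⊕0⊕1⊕0⊕0⊕0⊕0⊕1⊕1⊕1 = 1
s8: b8⊕b9⊕b10⊕b11⊕b12⊕b13⊕b14⊕b15⊕b24⊕b25⊕b26⊕b27⊕b28⊕b29⊕b30⊕b31 = 0⊕1⊕0⊕1⊕1⊕1⊕1⊕0⊕0⊕1⊕0⊕1⊕0⊕1⊕1⊕1 = 0
s16: b16⊕b17⊕b18⊕b19⊕b20⊕b21⊕b22⊕b23⊕b24⊕b25⊕b26⊕b27⊕b28⊕b29⊕b30⊕b31 = 1⊕1⊕1⊕0⊕1⊕0⊕0⊕0⊕0⊕1⊕0⊕1⊕0⊕1⊕1⊕1 = 1
Syndrome (s16...s1) = 10100 → position 20.
Overall parity (XOR of all 32 bits, including p0): 0⊕1⊕1⊕1⊕0⊕0⊕0⊕0⊕0⊕1⊕0⊕1⊕1⊕1⊕1⊕0⊕1⊕1⊕1⊕0⊕1⊕0⊕0⊕0⊕0⊕1⊕0⊕1⊕0⊕1⊕1⊕1 = 1
Overall=1, syndrome position=20 → single-bit error at position 20.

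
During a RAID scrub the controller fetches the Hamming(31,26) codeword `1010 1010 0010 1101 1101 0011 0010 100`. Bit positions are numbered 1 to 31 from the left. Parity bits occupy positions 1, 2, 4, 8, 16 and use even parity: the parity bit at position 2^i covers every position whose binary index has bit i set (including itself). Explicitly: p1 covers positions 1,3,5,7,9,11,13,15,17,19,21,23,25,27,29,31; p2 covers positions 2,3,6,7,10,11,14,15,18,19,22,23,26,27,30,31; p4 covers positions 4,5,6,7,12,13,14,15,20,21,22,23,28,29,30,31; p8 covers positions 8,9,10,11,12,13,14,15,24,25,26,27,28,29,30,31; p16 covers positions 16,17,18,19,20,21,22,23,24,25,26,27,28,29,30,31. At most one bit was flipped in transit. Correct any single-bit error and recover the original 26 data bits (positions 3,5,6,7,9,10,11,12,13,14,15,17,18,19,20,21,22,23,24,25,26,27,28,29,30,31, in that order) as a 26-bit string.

s1: b1⊕b3⊕b5⊕b7⊕b9⊕b11⊕b13⊕b15⊕b17⊕b19⊕b21⊕b23⊕b25⊕b27⊕b29⊕b31 = 1⊕1⊕1⊕1⊕0⊕1⊕1⊕0⊕1⊕0⊕0⊕1⊕0⊕1⊕1⊕0 = 0
s2: b2⊕b3⊕b6⊕b7⊕b10⊕b11⊕b14⊕b15⊕b18⊕b19⊕b22⊕b23⊕b26⊕b27⊕b30⊕b31 = 0⊕1⊕0⊕1⊕0⊕1⊕1⊕0⊕1⊕0⊕0⊕1⊕0⊕1⊕0⊕0 = 1
s4: b4⊕b5⊕b6⊕b7⊕b12⊕b13⊕b14⊕b15⊕b20⊕b21⊕b22⊕b23⊕b28⊕b29⊕b30⊕b31 = 0⊕1⊕0⊕1⊕0⊕1⊕1⊕0⊕1⊕0⊕0⊕1⊕0⊕1⊕0⊕0 = 1
s8: b8⊕b9⊕b10⊕b11⊕b12⊕b13⊕b14⊕b15⊕b24⊕b25⊕b26⊕b27⊕b28⊕b29⊕b30⊕b31 = 0⊕0⊕0⊕1⊕0⊕1⊕1⊕0⊕1⊕0⊕0⊕1⊕0⊕1⊕0⊕0 = 0
s16: b16⊕b17⊕b18⊕b19⊕b20⊕b21⊕b22⊕b23⊕b24⊕b25⊕b26⊕b27⊕b28⊕b29⊕b30⊕b31 = 1⊕1⊕1⊕0⊕1⊕0⊕0⊕1⊕1⊕0⊕0⊕1⊕0⊕1⊕0⊕0 = 0
Syndrome (s16...s1) = 00110 → position 6.
Flip bit 6: corrected codeword = 1010111000101101110100110010100
Data bits at positions 3,5,6,7,9,10,11,12,13,14,15,17,18,19,20,21,22,23,24,25,26,27,28,29,30,31: 11110010110110100110010100

11110010110110100110010100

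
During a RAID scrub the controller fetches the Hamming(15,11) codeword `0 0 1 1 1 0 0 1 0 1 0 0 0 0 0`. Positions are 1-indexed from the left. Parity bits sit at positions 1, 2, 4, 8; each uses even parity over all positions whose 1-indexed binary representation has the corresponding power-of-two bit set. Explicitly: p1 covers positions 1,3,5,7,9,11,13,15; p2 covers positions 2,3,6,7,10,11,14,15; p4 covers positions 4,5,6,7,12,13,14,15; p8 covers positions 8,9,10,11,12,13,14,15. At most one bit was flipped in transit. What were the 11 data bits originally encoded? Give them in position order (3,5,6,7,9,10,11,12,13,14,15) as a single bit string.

s1: b1⊕b3⊕b5⊕b7⊕b9⊕b11⊕b13⊕b15 = 0⊕1⊕1⊕0⊕0⊕0⊕0⊕0 = 0
s2: b2⊕b3⊕b6⊕b7⊕b10⊕b11⊕b14⊕b15 = 0⊕1⊕0⊕0⊕1⊕0⊕0⊕0 = 0
s4: b4⊕b5⊕b6⊕b7⊕b12⊕b13⊕b14⊕b15 = 1⊕1⊕0⊕0⊕0⊕0⊕0⊕0 = 0
s8: b8⊕b9⊕b10⊕b11⊕b12⊕b13⊕b14⊕b15 = 1⊕0⊕1⊕0⊕0⊕0⊕0⊕0 = 0
Syndrome (s8...s1) = 0000 → position 0 (no error).
No correction needed.
Data bits at positions 3,5,6,7,9,10,11,12,13,14,15: 11000100000

11000100000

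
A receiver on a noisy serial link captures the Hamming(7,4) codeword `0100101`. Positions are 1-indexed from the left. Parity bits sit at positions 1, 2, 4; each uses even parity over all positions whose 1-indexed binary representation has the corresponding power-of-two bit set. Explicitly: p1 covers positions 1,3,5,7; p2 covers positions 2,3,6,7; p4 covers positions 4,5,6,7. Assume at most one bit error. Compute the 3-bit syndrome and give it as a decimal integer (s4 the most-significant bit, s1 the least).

0

s1: b1⊕b3⊕b5⊕b7 = 0⊕0⊕1⊕1 = 0
s2: b2⊕b3⊕b6⊕b7 = 1⊕0⊕0⊕1 = 0
s4: b4⊕b5⊕b6⊕b7 = 0⊕1⊕0⊕1 = 0
Syndrome (s4...s1) = 000 → position 0 (no error).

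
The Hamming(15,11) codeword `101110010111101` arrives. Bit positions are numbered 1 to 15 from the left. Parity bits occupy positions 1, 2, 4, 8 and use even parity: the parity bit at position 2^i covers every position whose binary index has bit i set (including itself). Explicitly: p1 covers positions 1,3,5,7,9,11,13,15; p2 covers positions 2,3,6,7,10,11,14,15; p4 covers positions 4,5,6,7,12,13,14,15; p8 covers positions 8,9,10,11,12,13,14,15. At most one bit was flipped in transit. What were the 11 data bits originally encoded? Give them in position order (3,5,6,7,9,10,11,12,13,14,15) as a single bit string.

11000111101

s1: b1⊕b3⊕b5⊕b7⊕b9⊕b11⊕b13⊕b15 = 1⊕1⊕1⊕0⊕0⊕1⊕1⊕1 = 0
s2: b2⊕b3⊕b6⊕b7⊕b10⊕b11⊕b14⊕b15 = 0⊕1⊕0⊕0⊕1⊕1⊕0⊕1 = 0
s4: b4⊕b5⊕b6⊕b7⊕b12⊕b13⊕b14⊕b15 = 1⊕1⊕0⊕0⊕1⊕1⊕0⊕1 = 1
s8: b8⊕b9⊕b10⊕b11⊕b12⊕b13⊕b14⊕b15 = 1⊕0⊕1⊕1⊕1⊕1⊕0⊕1 = 0
Syndrome (s8...s1) = 0100 → position 4.
Flip bit 4: corrected codeword = 101010010111101
Data bits at positions 3,5,6,7,9,10,11,12,13,14,15: 11000111101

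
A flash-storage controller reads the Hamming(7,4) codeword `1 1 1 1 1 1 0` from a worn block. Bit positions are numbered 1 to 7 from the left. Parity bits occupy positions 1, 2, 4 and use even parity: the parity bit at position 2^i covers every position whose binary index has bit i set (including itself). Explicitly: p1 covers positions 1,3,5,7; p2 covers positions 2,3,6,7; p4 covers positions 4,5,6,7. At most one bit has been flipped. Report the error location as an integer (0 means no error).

s1: b1⊕b3⊕b5⊕b7 = 1⊕1⊕1⊕0 = 1
s2: b2⊕b3⊕b6⊕b7 = 1⊕1⊕1⊕0 = 1
s4: b4⊕b5⊕b6⊕b7 = 1⊕1⊕1⊕0 = 1
Syndrome (s4...s1) = 111 → position 7.

7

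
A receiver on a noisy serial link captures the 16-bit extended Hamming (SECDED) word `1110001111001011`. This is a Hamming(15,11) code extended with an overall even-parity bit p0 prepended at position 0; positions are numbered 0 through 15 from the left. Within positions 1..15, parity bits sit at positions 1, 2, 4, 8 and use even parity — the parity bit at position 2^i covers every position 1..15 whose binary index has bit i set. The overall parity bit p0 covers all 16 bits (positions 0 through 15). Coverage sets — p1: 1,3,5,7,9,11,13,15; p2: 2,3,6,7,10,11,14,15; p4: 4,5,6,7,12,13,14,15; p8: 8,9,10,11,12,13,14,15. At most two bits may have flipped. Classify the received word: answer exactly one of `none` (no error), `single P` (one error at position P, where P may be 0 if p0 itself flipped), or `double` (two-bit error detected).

double

s1: b1⊕b3⊕b5⊕b7⊕b9⊕b11⊕b13⊕b15 = 1⊕0⊕0⊕1⊕1⊕0⊕0⊕1 = 0
s2: b2⊕b3⊕b6⊕b7⊕b10⊕b11⊕b14⊕b15 = 1⊕0⊕1⊕1⊕0⊕0⊕1⊕1 = 1
s4: b4⊕b5⊕b6⊕b7⊕b12⊕b13⊕b14⊕b15 = 0⊕0⊕1⊕1⊕1⊕0⊕1⊕1 = 1
s8: b8⊕b9⊕b10⊕b11⊕b12⊕b13⊕b14⊕b15 = 1⊕1⊕0⊕0⊕1⊕0⊕1⊕1 = 1
Syndrome (s8...s1) = 1110 → position 14.
Overall parity (XOR of all 16 bits, including p0): 1⊕1⊕1⊕0⊕0⊕0⊕1⊕1⊕1⊕1⊕0⊕0⊕1⊕0⊕1⊕1 = 0
Overall=0, syndrome position=14 → double-bit error detected (uncorrectable).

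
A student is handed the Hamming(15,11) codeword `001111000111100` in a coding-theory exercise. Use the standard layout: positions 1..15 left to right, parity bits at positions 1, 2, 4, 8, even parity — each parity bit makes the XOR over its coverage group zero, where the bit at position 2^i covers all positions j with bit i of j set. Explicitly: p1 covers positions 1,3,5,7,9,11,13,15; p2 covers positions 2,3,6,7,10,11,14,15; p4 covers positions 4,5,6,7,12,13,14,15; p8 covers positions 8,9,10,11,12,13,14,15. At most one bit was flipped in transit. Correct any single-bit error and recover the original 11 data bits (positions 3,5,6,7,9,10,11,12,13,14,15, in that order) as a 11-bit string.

s1: b1⊕b3⊕b5⊕b7⊕b9⊕b11⊕b13⊕b15 = 0⊕1⊕1⊕0⊕0⊕1⊕1⊕0 = 0
s2: b2⊕b3⊕b6⊕b7⊕b10⊕b11⊕b14⊕b15 = 0⊕1⊕1⊕0⊕1⊕1⊕0⊕0 = 0
s4: b4⊕b5⊕b6⊕b7⊕b12⊕b13⊕b14⊕b15 = 1⊕1⊕1⊕0⊕1⊕1⊕0⊕0 = 1
s8: b8⊕b9⊕b10⊕b11⊕b12⊕b13⊕b14⊕b15 = 0⊕0⊕1⊕1⊕1⊕1⊕0⊕0 = 0
Syndrome (s8...s1) = 0100 → position 4.
Flip bit 4: corrected codeword = 001011000111100
Data bits at positions 3,5,6,7,9,10,11,12,13,14,15: 11100111100

11100111100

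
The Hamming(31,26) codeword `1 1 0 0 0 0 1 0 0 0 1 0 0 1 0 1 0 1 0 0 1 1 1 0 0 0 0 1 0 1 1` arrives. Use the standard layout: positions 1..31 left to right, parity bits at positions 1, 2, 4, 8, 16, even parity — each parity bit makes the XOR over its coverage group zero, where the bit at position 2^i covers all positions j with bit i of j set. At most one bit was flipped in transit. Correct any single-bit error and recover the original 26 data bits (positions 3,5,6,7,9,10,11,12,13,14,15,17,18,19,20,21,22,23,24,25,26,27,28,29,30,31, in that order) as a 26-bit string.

s1: b1⊕b3⊕b5⊕b7⊕b9⊕b11⊕b13⊕b15⊕b17⊕b19⊕b21⊕b23⊕b25⊕b27⊕b29⊕b31 = 1⊕0⊕0⊕1⊕0⊕1⊕0⊕0⊕0⊕0⊕1⊕1⊕0⊕0⊕0⊕1 = 0
s2: b2⊕b3⊕b6⊕b7⊕b10⊕b11⊕b14⊕b15⊕b18⊕b19⊕b22⊕b23⊕b26⊕b27⊕b30⊕b31 = 1⊕0⊕0⊕1⊕0⊕1⊕1⊕0⊕1⊕0⊕1⊕1⊕0⊕0⊕1⊕1 = 1
s4: b4⊕b5⊕b6⊕b7⊕b12⊕b13⊕b14⊕b15⊕b20⊕b21⊕b22⊕b23⊕b28⊕b29⊕b30⊕b31 = 0⊕0⊕0⊕1⊕0⊕0⊕1⊕0⊕0⊕1⊕1⊕1⊕1⊕0⊕1⊕1 = 0
s8: b8⊕b9⊕b10⊕b11⊕b12⊕b13⊕b14⊕b15⊕b24⊕b25⊕b26⊕b27⊕b28⊕b29⊕b30⊕b31 = 0⊕0⊕0⊕1⊕0⊕0⊕1⊕0⊕0⊕0⊕0⊕0⊕1⊕0⊕1⊕1 = 1
s16: b16⊕b17⊕b18⊕b19⊕b20⊕b21⊕b22⊕b23⊕b24⊕b25⊕b26⊕b27⊕b28⊕b29⊕b30⊕b31 = 1⊕0⊕1⊕0⊕0⊕1⊕1⊕1⊕0⊕0⊕0⊕0⊕1⊕0⊕1⊕1 = 0
Syndrome (s16...s1) = 01010 → position 10.
Flip bit 10: corrected codeword = 1100001001100101010011100001011
Data bits at positions 3,5,6,7,9,10,11,12,13,14,15,17,18,19,20,21,22,23,24,25,26,27,28,29,30,31: 00010110010010011100001011

00010110010010011100001011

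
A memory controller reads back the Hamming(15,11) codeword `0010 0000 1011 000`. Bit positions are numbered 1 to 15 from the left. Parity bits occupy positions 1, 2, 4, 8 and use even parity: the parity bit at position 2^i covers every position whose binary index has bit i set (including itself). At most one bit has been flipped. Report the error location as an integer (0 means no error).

s1: b1⊕b3⊕b5⊕b7⊕b9⊕b11⊕b13⊕b15 = 0⊕1⊕0⊕0⊕1⊕1⊕0⊕0 = 1
s2: b2⊕b3⊕b6⊕b7⊕b10⊕b11⊕b14⊕b15 = 0⊕1⊕0⊕0⊕0⊕1⊕0⊕0 = 0
s4: b4⊕b5⊕b6⊕b7⊕b12⊕b13⊕b14⊕b15 = 0⊕0⊕0⊕0⊕1⊕0⊕0⊕0 = 1
s8: b8⊕b9⊕b10⊕b11⊕b12⊕b13⊕b14⊕b15 = 0⊕1⊕0⊕1⊕1⊕0⊕0⊕0 = 1
Syndrome (s8...s1) = 1101 → position 13.

13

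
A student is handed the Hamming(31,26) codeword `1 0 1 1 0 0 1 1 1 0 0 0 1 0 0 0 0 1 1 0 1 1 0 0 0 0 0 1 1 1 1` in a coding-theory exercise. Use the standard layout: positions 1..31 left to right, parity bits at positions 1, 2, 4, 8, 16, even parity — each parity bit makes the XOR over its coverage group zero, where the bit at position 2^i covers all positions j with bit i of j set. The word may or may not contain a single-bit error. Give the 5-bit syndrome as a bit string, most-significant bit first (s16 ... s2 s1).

s1: b1⊕b3⊕b5⊕b7⊕b9⊕b11⊕b13⊕b15⊕b17⊕b19⊕b21⊕b23⊕b25⊕b27⊕b29⊕b31 = 1⊕1⊕0⊕1⊕1⊕0⊕1⊕0⊕0⊕1⊕1⊕0⊕0⊕0⊕1⊕1 = 1
s2: b2⊕b3⊕b6⊕b7⊕b10⊕b11⊕b14⊕b15⊕b18⊕b19⊕b22⊕b23⊕b26⊕b27⊕b30⊕b31 = 0⊕1⊕0⊕1⊕0⊕0⊕0⊕0⊕1⊕1⊕1⊕0⊕0⊕0⊕1⊕1 = 1
s4: b4⊕b5⊕b6⊕b7⊕b12⊕b13⊕b14⊕b15⊕b20⊕b21⊕b22⊕b23⊕b28⊕b29⊕b30⊕b31 = 1⊕0⊕0⊕1⊕0⊕1⊕0⊕0⊕0⊕1⊕1⊕0⊕1⊕1⊕1⊕1 = 1
s8: b8⊕b9⊕b10⊕b11⊕b12⊕b13⊕b14⊕b15⊕b24⊕b25⊕b26⊕b27⊕b28⊕b29⊕b30⊕b31 = 1⊕1⊕0⊕0⊕0⊕1⊕0⊕0⊕0⊕0⊕0⊕0⊕1⊕1⊕1⊕1 = 1
s16: b16⊕b17⊕b18⊕b19⊕b20⊕b21⊕b22⊕b23⊕b24⊕b25⊕b26⊕b27⊕b28⊕b29⊕b30⊕b31 = 0⊕0⊕1⊕1⊕0⊕1⊕1⊕0⊕0⊕0⊕0⊕0⊕1⊕1⊕1⊕1 = 0
Syndrome (s16...s1) = 01111 → position 15.

01111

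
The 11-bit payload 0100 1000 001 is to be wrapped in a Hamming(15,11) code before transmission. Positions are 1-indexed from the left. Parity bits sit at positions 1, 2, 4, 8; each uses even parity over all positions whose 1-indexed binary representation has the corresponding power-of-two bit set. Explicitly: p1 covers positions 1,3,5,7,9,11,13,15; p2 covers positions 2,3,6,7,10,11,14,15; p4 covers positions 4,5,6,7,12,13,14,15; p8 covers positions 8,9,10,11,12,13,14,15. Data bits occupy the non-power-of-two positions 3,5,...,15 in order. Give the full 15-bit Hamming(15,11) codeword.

110010001000001

Place data bits at non-power-of-two positions: b3=0, b5=1, b6=0, b7=0, b9=1, b10=0, b11=0, b12=0, b13=0, b14=0, b15=1.
p1 = XOR of data positions {3,5,7,9,11,13,15} = 0⊕1⊕0⊕1⊕0⊕0⊕1 = 1
p2 = XOR of data positions {3,6,7,10,11,14,15} = 0⊕0⊕0⊕0⊕0⊕0⊕1 = 1
p4 = XOR of data positions {5,6,7,12,13,14,15} = 1⊕0⊕0⊕0⊕0⊕0⊕1 = 0
p8 = XOR of data positions {9,10,11,12,13,14,15} = 1⊕0⊕0⊕0⊕0⊕0⊕1 = 0
Codeword b1..b15 = 110010001000001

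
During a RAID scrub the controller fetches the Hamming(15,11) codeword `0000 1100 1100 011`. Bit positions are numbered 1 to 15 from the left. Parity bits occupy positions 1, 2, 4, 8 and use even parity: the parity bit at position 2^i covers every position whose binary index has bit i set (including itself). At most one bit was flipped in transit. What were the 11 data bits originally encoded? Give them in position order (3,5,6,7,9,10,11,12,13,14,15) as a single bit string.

s1: b1⊕b3⊕b5⊕b7⊕b9⊕b11⊕b13⊕b15 = 0⊕0⊕1⊕0⊕1⊕0⊕0⊕1 = 1
s2: b2⊕b3⊕b6⊕b7⊕b10⊕b11⊕b14⊕b15 = 0⊕0⊕1⊕0⊕1⊕0⊕1⊕1 = 0
s4: b4⊕b5⊕b6⊕b7⊕b12⊕b13⊕b14⊕b15 = 0⊕1⊕1⊕0⊕0⊕0⊕1⊕1 = 0
s8: b8⊕b9⊕b10⊕b11⊕b12⊕b13⊕b14⊕b15 = 0⊕1⊕1⊕0⊕0⊕0⊕1⊕1 = 0
Syndrome (s8...s1) = 0001 → position 1.
Flip bit 1: corrected codeword = 100011001100011
Data bits at positions 3,5,6,7,9,10,11,12,13,14,15: 01101100011

01101100011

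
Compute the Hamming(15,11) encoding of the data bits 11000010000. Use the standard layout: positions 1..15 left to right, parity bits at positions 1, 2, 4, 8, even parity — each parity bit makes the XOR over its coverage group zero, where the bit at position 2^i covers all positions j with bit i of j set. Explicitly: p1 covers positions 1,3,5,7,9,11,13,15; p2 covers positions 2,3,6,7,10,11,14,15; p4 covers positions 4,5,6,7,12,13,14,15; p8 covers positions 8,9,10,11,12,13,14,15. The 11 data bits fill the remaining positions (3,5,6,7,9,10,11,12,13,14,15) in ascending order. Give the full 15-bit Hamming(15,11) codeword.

Place data bits at non-power-of-two positions: b3=1, b5=1, b6=0, b7=0, b9=0, b10=0, b11=1, b12=0, b13=0, b14=0, b15=0.
p1 = XOR of data positions {3,5,7,9,11,13,15} = 1⊕1⊕0⊕0⊕1⊕0⊕0 = 1
p2 = XOR of data positions {3,6,7,10,11,14,15} = 1⊕0⊕0⊕0⊕1⊕0⊕0 = 0
p4 = XOR of data positions {5,6,7,12,13,14,15} = 1⊕0⊕0⊕0⊕0⊕0⊕0 = 1
p8 = XOR of data positions {9,10,11,12,13,14,15} = 0⊕0⊕1⊕0⊕0⊕0⊕0 = 1
Codeword b1..b15 = 101110010010000

101110010010000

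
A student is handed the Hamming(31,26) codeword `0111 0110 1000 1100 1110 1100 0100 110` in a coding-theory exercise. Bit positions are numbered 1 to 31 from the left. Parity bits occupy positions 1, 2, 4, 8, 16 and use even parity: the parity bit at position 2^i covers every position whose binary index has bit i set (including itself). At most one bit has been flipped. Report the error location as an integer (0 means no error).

s1: b1⊕b3⊕b5⊕b7⊕b9⊕b11⊕b13⊕b15⊕b17⊕b19⊕b21⊕b23⊕b25⊕b27⊕b29⊕b31 = 0⊕1⊕0⊕1⊕1⊕0⊕1⊕0⊕1⊕1⊕1⊕0⊕0⊕0⊕1⊕0 = 0
s2: b2⊕b3⊕b6⊕b7⊕b10⊕b11⊕b14⊕b15⊕b18⊕b19⊕b22⊕b23⊕b26⊕b27⊕b30⊕b31 = 1⊕1⊕1⊕1⊕0⊕0⊕1⊕0⊕1⊕1⊕1⊕0⊕1⊕0⊕1⊕0 = 0
s4: b4⊕b5⊕b6⊕b7⊕b12⊕b13⊕b14⊕b15⊕b20⊕b21⊕b22⊕b23⊕b28⊕b29⊕b30⊕b31 = 1⊕0⊕1⊕1⊕0⊕1⊕1⊕0⊕0⊕1⊕1⊕0⊕0⊕1⊕1⊕0 = 1
s8: b8⊕b9⊕b10⊕b11⊕b12⊕b13⊕b14⊕b15⊕b24⊕b25⊕b26⊕b27⊕b28⊕b29⊕b30⊕b31 = 0⊕1⊕0⊕0⊕0⊕1⊕1⊕0⊕0⊕0⊕1⊕0⊕0⊕1⊕1⊕0 = 0
s16: b16⊕b17⊕b18⊕b19⊕b20⊕b21⊕b22⊕b23⊕b24⊕b25⊕b26⊕b27⊕b28⊕b29⊕b30⊕b31 = 0⊕1⊕1⊕1⊕0⊕1⊕1⊕0⊕0⊕0⊕1⊕0⊕0⊕1⊕1⊕0 = 0
Syndrome (s16...s1) = 00100 → position 4.

4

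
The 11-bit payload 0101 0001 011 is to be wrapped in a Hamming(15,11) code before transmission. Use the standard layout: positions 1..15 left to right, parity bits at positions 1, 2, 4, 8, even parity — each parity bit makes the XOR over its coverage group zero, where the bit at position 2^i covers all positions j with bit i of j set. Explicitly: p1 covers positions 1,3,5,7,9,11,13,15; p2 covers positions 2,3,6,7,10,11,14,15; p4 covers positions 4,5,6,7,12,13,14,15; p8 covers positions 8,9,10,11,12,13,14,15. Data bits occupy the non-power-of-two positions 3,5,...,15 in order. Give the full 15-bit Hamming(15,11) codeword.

Place data bits at non-power-of-two positions: b3=0, b5=1, b6=0, b7=1, b9=0, b10=0, b11=0, b12=1, b13=0, b14=1, b15=1.
p1 = XOR of data positions {3,5,7,9,11,13,15} = 0⊕1⊕1⊕0⊕0⊕0⊕1 = 1
p2 = XOR of data positions {3,6,7,10,11,14,15} = 0⊕0⊕1⊕0⊕0⊕1⊕1 = 1
p4 = XOR of data positions {5,6,7,12,13,14,15} = 1⊕0⊕1⊕1⊕0⊕1⊕1 = 1
p8 = XOR of data positions {9,10,11,12,13,14,15} = 0⊕0⊕0⊕1⊕0⊕1⊕1 = 1
Codeword b1..b15 = 110110110001011

110110110001011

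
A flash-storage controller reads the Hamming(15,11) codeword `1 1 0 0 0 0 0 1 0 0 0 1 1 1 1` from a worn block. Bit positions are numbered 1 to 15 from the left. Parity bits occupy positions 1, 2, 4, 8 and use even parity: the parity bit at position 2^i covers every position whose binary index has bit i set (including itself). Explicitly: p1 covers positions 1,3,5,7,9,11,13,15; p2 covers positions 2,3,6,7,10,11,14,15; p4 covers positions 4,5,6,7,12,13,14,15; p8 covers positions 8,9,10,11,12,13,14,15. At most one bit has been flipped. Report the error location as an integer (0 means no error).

s1: b1⊕b3⊕b5⊕b7⊕b9⊕b11⊕b13⊕b15 = 1⊕0⊕0⊕0⊕0⊕0⊕1⊕1 = 1
s2: b2⊕b3⊕b6⊕b7⊕b10⊕b11⊕b14⊕b15 = 1⊕0⊕0⊕0⊕0⊕0⊕1⊕1 = 1
s4: b4⊕b5⊕b6⊕b7⊕b12⊕b13⊕b14⊕b15 = 0⊕0⊕0⊕0⊕1⊕1⊕1⊕1 = 0
s8: b8⊕b9⊕b10⊕b11⊕b12⊕b13⊕b14⊕b15 = 1⊕0⊕0⊕0⊕1⊕1⊕1⊕1 = 1
Syndrome (s8...s1) = 1011 → position 11.

11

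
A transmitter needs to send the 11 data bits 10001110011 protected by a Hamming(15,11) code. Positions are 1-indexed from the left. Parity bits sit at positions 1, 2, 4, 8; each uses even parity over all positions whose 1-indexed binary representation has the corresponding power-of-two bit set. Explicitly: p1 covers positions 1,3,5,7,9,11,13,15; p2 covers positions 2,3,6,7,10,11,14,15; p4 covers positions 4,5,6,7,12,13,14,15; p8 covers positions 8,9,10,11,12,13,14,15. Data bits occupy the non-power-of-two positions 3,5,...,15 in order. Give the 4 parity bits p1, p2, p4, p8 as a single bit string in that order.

Place data bits at non-power-of-two positions: b3=1, b5=0, b6=0, b7=0, b9=1, b10=1, b11=1, b12=0, b13=0, b14=1, b15=1.
p1 = XOR of data positions {3,5,7,9,11,13,15} = 1⊕0⊕0⊕1⊕1⊕0⊕1 = 0
p2 = XOR of data positions {3,6,7,10,11,14,15} = 1⊕0⊕0⊕1⊕1⊕1⊕1 = 1
p4 = XOR of data positions {5,6,7,12,13,14,15} = 0⊕0⊕0⊕0⊕0⊕1⊕1 = 0
p8 = XOR of data positions {9,10,11,12,13,14,15} = 1⊕1⊕1⊕0⊕0⊕1⊕1 = 1
Parity bits p1,p2,p4,p8 = 0101

0101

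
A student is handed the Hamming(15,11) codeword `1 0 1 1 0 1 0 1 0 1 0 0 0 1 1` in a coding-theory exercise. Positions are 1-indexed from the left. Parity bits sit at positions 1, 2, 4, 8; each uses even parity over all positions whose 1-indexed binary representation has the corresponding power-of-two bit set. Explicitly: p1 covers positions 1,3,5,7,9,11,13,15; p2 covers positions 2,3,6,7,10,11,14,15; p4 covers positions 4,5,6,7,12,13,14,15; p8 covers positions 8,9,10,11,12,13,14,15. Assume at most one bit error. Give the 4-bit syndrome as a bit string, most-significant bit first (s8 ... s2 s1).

s1: b1⊕b3⊕b5⊕b7⊕b9⊕b11⊕b13⊕b15 = 1⊕1⊕0⊕0⊕0⊕0⊕0⊕1 = 1
s2: b2⊕b3⊕b6⊕b7⊕b10⊕b11⊕b14⊕b15 = 0⊕1⊕1⊕0⊕1⊕0⊕1⊕1 = 1
s4: b4⊕b5⊕b6⊕b7⊕b12⊕b13⊕b14⊕b15 = 1⊕0⊕1⊕0⊕0⊕0⊕1⊕1 = 0
s8: b8⊕b9⊕b10⊕b11⊕b12⊕b13⊕b14⊕b15 = 1⊕0⊕1⊕0⊕0⊕0⊕1⊕1 = 0
Syndrome (s8...s1) = 0011 → position 3.

0011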